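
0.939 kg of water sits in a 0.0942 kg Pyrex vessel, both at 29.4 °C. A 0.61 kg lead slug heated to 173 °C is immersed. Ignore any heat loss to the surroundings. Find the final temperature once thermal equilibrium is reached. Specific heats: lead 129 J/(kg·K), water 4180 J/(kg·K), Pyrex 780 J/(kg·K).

Heat gained plus heat lost sum to zero:
0.61*129*(T − 173) + 0.939*4180*(T − 29.4) + 0.0942*780*(T − 29.4) = 0
78.69(T − 173) + 3925(T − 29.4) + 73.48(T − 29.4) = 0
(78.69 + 3925 + 73.48) T = 78.69*173 + 3925*29.4 + 73.48*29.4
T ≈ 32.17 °C

T_f ≈ 32.2 °C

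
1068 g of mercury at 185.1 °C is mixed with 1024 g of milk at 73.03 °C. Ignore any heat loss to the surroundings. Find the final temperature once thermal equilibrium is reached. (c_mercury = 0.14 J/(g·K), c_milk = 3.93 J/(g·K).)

T_f ≈ 77.0 °C

Set heat shed by the hot body equal to heat absorbed by the cold body:
1068*0.14*(185.1 − T) = 1024*3.93*(T − 73.03)
149.52(185.1 − T) = 4024.3(T − 73.03)
4173.8 T = 321572  ⇒  T ≈ 77.04 °C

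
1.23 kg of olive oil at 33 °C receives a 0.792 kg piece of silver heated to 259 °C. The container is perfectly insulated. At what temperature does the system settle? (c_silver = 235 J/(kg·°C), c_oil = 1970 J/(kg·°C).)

|Q_silver| = |Q_oil|:
0.792×235×(259 − T) = 1.23×1970×(T − 33)
186.12(259 − T) = 2423.1(T − 33)
2609.2 T = 128167  ⇒  T ≈ 49.12 °C

T_f ≈ 49.1 °C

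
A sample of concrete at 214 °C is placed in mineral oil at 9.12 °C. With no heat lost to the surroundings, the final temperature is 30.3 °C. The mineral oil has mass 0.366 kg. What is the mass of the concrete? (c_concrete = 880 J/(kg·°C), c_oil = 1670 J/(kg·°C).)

Heat lost by the concrete = heat gained by the oil:
m·880·(214 − 30.3) = 0.366·1670·(30.3 − 9.12)
161656 m = 12946  ⇒  m ≈ 0.08008 kg

m ≈ 0.0801 kg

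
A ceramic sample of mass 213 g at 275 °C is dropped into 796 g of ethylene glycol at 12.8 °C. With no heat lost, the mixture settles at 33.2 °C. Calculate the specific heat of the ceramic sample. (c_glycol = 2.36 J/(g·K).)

c ≈ 0.744 J/(g·K)

m_s c (T_s − T_f) = m_glycol c_glycol (T_f − T_0):
213×c×(275 − 33.2) = 796×2.36×(33.2 − 12.8)
51503 c = 38323  ⇒  c ≈ 0.7441 J/(g·K)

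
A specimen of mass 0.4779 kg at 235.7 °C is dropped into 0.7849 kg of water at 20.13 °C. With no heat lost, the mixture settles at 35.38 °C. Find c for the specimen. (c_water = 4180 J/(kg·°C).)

c ≈ 523 J/(kg·°C)

Setting the total heat transfer to zero:
0.4779×c×(35.38 − 235.7) + 0.7849×4180×(35.38 − 20.13) = 0
-95.73 c = -50033
c = -50033/-95.73 ≈ 522.6 J/(kg·°C)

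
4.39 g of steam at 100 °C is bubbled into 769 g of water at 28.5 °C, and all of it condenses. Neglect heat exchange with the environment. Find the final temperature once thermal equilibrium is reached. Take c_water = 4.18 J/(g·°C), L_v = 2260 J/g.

Energy balance with sensible and latent terms:
steam→water at 100 °C releases m L_v = 4.39×2260 = 9921.4; condensate cools 100→T: 4.39×4.18×(T − 100) = 18.35(T − 100); original water: 3214.4(T − 28.5)
3232.8 T = 9921.4 + 1835 + 91611 = 103367
T ≈ 31.97 °C — below 100 °C, confirming all the steam condensed.

T_f ≈ 32.0 °C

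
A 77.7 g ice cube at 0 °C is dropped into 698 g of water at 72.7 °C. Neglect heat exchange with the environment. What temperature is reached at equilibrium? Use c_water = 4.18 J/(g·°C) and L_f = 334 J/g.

Conservation of energy gives ΣQ = 0:
melt ice: 77.7×334 = 25952; warm the meltwater: 324.79 T; water cools: 698×4.18×(T − 72.7) = 2917.6(T − 72.7)
3242.4 T = 212112 − 25952 = 186161
T ≈ 57.41 °C — above 0 °C, consistent with complete melting.

T_f ≈ 57.4 °C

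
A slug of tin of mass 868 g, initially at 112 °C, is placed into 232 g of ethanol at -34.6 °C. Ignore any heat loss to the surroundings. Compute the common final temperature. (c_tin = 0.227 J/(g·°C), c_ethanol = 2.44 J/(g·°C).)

T_f ≈ 3.3 °C

T_f = Σ m_i c_i T_i / Σ m_i c_i:
T_f = (197.04*112 + 566.08*(-34.6)) / (197.04 + 566.08)
    = 2481.7 / 763.12 ≈ 3.25 °C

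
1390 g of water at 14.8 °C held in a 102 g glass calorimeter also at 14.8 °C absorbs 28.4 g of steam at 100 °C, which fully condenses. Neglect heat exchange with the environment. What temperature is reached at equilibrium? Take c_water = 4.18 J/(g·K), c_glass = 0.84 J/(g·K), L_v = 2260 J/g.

T_f ≈ 27.2 °C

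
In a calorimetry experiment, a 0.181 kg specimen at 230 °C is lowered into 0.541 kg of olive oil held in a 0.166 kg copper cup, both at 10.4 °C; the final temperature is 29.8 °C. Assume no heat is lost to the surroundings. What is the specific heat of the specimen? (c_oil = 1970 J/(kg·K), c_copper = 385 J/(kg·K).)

c ≈ 605 J/(kg·K)

Net heat exchanged in the isolated system is zero:
0.181×c×(29.8 − 230) + 0.541×1970×(29.8 − 10.4) + 0.166×385×(29.8 − 10.4) = 0
-36.24 c = -21916
c = -21916/-36.24 ≈ 604.8 J/(kg·K)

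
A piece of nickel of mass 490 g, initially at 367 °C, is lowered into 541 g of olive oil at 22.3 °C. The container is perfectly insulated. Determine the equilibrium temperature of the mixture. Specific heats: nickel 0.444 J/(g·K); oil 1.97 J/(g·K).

T_f ≈ 80.7 °C

|Q_nickel| = |Q_oil|:
490*0.444*(367 − T) = 541*1.97*(T − 22.3)
217.56(367 − T) = 1065.8(T − 22.3)
1283.3 T = 103611  ⇒  T ≈ 80.74 °C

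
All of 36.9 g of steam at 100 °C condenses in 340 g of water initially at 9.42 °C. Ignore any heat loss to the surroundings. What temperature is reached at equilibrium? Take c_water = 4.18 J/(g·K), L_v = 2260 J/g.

T_f ≈ 71.2 °C

Net heat exchanged in the isolated system is zero:
condense steam: −36.9×2260 = −83394
  condensed water 100 °C→T: 154.24(T − 100)
  original water: 1421.2(T − 9.42)
1575.4 T = 83394 + 15424 + 13388 = 112206
T ≈ 71.22 °C, under the boiling point, so the assumption holds.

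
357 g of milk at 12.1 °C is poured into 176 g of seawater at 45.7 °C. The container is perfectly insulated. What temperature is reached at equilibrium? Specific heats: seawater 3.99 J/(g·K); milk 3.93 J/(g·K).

Energy conservation, ΣQ = 0:
176×3.99×(T − 45.7) + 357×3.93×(T − 12.1) = 0
702.24(T − 45.7) + 1403(T − 12.1) = 0
(702.24 + 1403) T = 702.24×45.7 + 1403×12.1
T = 49069/2105.2 ≈ 23.31 °C

T_f ≈ 23.3 °C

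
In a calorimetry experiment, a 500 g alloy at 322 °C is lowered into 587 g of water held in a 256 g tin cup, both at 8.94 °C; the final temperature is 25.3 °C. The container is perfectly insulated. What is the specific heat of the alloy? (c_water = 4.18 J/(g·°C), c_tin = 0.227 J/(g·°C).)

c ≈ 0.277 J/(g·°C)

Taking heat into each body as positive, Σ m c ΔT = 0:
500·c·(25.3 − 322) + 587·4.18·(25.3 − 8.94) + 256·0.227·(25.3 − 8.94) = 0
-148350 c = -41093
c = -41093/-148350 ≈ 0.277 J/(g·°C)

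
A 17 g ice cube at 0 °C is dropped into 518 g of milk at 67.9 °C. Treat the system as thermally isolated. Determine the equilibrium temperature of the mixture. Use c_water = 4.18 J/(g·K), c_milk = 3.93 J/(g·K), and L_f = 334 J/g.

T_f ≈ 62.9 °C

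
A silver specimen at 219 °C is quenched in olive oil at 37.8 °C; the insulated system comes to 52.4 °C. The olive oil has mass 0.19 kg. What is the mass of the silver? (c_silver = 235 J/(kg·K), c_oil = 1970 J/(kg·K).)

m ≈ 0.14 kg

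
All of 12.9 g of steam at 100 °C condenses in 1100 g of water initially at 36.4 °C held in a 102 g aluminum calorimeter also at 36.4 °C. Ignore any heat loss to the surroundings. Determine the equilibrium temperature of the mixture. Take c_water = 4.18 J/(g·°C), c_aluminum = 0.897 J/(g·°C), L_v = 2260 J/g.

T_f ≈ 43.3 °C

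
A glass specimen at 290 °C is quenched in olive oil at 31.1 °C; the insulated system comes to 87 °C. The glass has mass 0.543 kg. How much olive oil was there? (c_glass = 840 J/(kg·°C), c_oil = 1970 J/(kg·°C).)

m ≈ 0.841 kg

Energy conservation, ΣQ = 0:
0.543·840·(87 − 290) + m·1970·(87 − 31.1) = 0
110123 m = 92592
m = 92592/110123 ≈ 0.8408 kg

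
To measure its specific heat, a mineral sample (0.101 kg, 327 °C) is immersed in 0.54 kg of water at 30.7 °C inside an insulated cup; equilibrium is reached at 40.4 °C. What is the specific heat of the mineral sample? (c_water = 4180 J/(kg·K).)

Let T be the final temperature. ΣQ_i = 0:
0.101·c·(40.4 − 327) + 0.54·4180·(40.4 − 30.7) = 0
-28.95 c = -21895
c = -21895/-28.95 ≈ 756.4 J/(kg·K)

c ≈ 756 J/(kg·K)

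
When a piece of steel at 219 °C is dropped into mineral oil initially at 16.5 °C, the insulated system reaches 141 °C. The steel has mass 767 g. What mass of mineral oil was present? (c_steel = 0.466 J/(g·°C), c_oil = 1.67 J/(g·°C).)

m ≈ 134 g

|Q_steel| = |Q_oil|:
767×0.466×(219 − 141) = m×1.67×(141 − 16.5)
207.91 m = 27879  ⇒  m ≈ 134.1 g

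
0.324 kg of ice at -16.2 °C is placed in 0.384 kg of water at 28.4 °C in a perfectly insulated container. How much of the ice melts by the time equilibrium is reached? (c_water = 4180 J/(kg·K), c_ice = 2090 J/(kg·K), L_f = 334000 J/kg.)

m_melted ≈ 0.104 kg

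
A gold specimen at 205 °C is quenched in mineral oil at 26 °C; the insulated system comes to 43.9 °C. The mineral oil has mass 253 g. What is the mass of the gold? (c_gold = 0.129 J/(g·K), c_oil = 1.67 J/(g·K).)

m ≈ 364 g

|Q_gold| = |Q_oil|:
m·0.129·(205 − 43.9) = 253·1.67·(43.9 − 26)
20.78 m = 7562.9  ⇒  m ≈ 363.9 g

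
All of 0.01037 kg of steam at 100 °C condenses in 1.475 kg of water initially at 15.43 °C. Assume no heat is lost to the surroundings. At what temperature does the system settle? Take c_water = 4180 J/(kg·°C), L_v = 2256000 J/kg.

T_f ≈ 19.8 °C

Setting the total heat transfer to zero:
steam→water at 100 °C releases m L_v = 0.01037×2256000 = 23395
  condensate cools 100→T: 0.01037×4180×(T − 100) = 43.35(T − 100)
  original water: 6165.5(T − 15.43)
6208.8 T = 23395 + 4334.7 + 95134 = 122863
T ≈ 19.79 °C (< 100 °C, so full condensation is consistent).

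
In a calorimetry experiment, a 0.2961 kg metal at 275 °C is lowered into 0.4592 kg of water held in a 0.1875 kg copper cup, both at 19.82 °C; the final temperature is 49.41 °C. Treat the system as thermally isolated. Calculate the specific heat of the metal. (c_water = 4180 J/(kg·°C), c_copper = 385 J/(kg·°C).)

Net heat exchanged in the isolated system is zero:
0.2961×c×(49.41 − 275) + 0.4592×4180×(49.41 − 19.82) + 0.1875×385×(49.41 − 19.82) = 0
-66.8 c = -58933
c = -58933/-66.8 ≈ 882.3 J/(kg·°C)

c ≈ 882 J/(kg·°C)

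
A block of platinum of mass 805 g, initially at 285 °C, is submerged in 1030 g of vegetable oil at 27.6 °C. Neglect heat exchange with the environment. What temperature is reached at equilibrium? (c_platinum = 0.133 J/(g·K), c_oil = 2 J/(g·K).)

T_f ≈ 40.3 °C

Set heat shed by the hot body equal to heat absorbed by the cold body:
805·0.133·(285 − T) = 1030·2·(T − 27.6)
107.07(285 − T) = 2060(T − 27.6)
2167.1 T = 87370  ⇒  T ≈ 40.32 °C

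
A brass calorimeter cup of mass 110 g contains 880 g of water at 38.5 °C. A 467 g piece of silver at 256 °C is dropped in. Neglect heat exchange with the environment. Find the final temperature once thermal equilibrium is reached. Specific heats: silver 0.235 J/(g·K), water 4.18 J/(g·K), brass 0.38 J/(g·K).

T_f ≈ 44.7 °C

Energy conservation, ΣQ = 0:
467×0.235×(T − 256) + 880×4.18×(T − 38.5) + 110×0.38×(T − 38.5) = 0
109.74(T − 256) + 3678.4(T − 38.5) + 41.8(T − 38.5) = 0
(109.74 + 3678.4 + 41.8) T = 109.74×256 + 3678.4×38.5 + 41.8×38.5
T = 171322 / 3829.9 = 44.7 °C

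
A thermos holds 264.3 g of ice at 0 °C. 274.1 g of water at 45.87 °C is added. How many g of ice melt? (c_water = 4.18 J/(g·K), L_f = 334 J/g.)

m_melted ≈ 157 g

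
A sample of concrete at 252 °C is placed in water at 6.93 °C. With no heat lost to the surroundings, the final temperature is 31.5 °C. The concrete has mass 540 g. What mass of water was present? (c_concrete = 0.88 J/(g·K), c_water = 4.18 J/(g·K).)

m ≈ 1020 g

|Q_concrete| = |Q_water|:
540·0.88·(252 − 31.5) = m·4.18·(31.5 − 6.93)
102.7 m = 104782  ⇒  m ≈ 1020 g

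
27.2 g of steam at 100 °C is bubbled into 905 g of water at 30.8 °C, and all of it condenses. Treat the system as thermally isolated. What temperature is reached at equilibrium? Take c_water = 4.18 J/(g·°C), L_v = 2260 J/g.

Sum of m c ΔT and latent-heat terms is zero:
latent heat released on condensation: 27.2·2260 = 61472
  condensate cools 100→T: 27.2·4.18·(T − 100) = 113.7(T − 100)
  water warms: 905·4.18·(T − 30.8) = 3782.9(T − 30.8)
3896.6 T = 61472 + 11370 + 116513 = 189355
T ≈ 48.59 °C — below 100 °C, confirming all the steam condensed.

T_f ≈ 48.6 °C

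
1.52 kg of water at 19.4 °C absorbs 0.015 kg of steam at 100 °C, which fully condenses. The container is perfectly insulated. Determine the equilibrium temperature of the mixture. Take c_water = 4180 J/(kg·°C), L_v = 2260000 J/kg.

Heat gained plus heat lost sum to zero:
latent heat released on condensation: 0.015·2260000 = 33900
  condensed water 100 °C→T: 62.7(T − 100)
  original water: 6353.6(T − 19.4)
6416.3 T = 33900 + 6270 + 123260 = 163430
T ≈ 25.47 °C (< 100 °C, so full condensation is consistent).

T_f ≈ 25.5 °C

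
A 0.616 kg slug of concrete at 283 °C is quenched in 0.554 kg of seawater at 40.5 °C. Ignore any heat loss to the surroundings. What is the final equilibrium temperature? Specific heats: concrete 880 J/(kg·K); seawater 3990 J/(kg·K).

T_f = Σ m_i c_i T_i / Σ m_i c_i:
T_f = (542.08×283 + 2210.5×40.5) / (542.08 + 2210.5)
    = 242932 / 2752.5 ≈ 88.26 °C

T_f ≈ 88.3 °C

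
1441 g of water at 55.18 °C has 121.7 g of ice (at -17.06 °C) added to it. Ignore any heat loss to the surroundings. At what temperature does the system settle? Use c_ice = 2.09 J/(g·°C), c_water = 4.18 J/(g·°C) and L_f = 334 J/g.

Net heat exchanged in the isolated system is zero:
warm ice to 0 °C: 121.7·2.09·(0 − (-17.06)) = 4339.3; latent heat to melt: 121.7·334 = 40648; meltwater 0→T: 121.7·4.18·T = 508.71 T; water: 6023.4(T − 55.18)
6532.1 T = 332370 − 44987 = 287383
T ≈ 44.00 °C. Since T > 0 °C, the all-ice-melts assumption holds.

T_f ≈ 44.0 °C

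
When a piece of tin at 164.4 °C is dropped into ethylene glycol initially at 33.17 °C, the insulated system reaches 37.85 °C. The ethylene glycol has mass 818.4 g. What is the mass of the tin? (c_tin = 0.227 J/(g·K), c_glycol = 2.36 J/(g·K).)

Heat lost by the tin = heat gained by the glycol:
m·0.227·(164.4 − 37.85) = 818.4·2.36·(37.85 − 33.17)
28.73 m = 9039.1  ⇒  m ≈ 314.7 g

m ≈ 315 g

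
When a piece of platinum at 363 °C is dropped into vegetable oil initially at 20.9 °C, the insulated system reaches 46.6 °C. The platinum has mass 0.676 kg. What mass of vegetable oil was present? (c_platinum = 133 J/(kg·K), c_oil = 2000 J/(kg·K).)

m ≈ 0.553 kg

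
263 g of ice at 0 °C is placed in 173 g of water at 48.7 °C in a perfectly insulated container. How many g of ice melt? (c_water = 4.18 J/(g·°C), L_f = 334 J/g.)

m_melted ≈ 105 g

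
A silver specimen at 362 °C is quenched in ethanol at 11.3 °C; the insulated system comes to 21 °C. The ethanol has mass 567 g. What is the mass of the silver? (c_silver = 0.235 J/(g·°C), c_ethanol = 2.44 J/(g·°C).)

|Q_silver| = |Q_ethanol|:
m×0.235×(362 − 21) = 567×2.44×(21 − 11.3)
80.13 m = 13420  ⇒  m ≈ 167.5 g

m ≈ 167 g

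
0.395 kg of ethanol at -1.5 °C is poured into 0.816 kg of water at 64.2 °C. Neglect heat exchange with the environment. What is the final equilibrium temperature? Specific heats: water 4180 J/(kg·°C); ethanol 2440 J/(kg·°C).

T_f ≈ 49.7 °C

T_f = Σ m_i c_i T_i / Σ m_i c_i:
T_f = (3410.9·64.2 + 963.8·(-1.5)) / (3410.9 + 963.8)
    = 217533 / 4374.7 ≈ 49.73 °C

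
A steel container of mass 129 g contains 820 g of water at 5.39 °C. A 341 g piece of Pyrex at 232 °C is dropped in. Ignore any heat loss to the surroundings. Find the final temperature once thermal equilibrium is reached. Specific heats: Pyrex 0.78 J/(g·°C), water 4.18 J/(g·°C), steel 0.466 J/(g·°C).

Conservation of energy gives ΣQ = 0:
341*0.78*(T − 232) + 820*4.18*(T − 5.39) + 129*0.466*(T − 5.39) = 0
265.98(T − 232) + 3427.6(T − 5.39) + 60.11(T − 5.39) = 0
(265.98 + 3427.6 + 60.11) T = 265.98*232 + 3427.6*5.39 + 60.11*5.39
T = 80506 / 3753.7 = 21.4 °C

T_f ≈ 21.4 °C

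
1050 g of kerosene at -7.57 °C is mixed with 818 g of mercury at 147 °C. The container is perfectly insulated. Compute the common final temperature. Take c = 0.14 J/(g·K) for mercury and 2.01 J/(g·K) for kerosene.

Net heat exchanged in the isolated system is zero:
818×0.14×(T − 147) + 1050×2.01×(T − (-7.57)) = 0
(114.52 + 2110.5) T = 114.52×147 + 2110.5×(-7.57)
T = 857.96 / 2225 = 0.386 °C

T_f ≈ 0.4 °C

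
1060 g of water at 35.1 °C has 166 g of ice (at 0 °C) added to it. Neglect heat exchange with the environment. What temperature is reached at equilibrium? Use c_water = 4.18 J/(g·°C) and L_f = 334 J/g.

Let T be the final temperature. ΣQ_i = 0:
melt ice: 166·334 = 55444
  warm the meltwater: 693.88 T
  water cools: 1060·4.18·(T − 35.1) = 4430.8(T − 35.1)
5124.7 T = 155521 − 55444 = 100077
T ≈ 19.53 °C — above 0 °C, consistent with complete melting.

T_f ≈ 19.5 °C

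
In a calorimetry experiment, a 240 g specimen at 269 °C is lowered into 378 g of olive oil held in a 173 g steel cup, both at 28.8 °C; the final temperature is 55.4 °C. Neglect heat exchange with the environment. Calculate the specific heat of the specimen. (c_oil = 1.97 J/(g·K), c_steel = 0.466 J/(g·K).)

Let T be the final temperature. ΣQ_i = 0:
240·c·(55.4 − 269) + 378·1.97·(55.4 − 28.8) + 173·0.466·(55.4 − 28.8) = 0
-51264 c = -21952
c = -21952/-51264 ≈ 0.4282 J/(g·K)

c ≈ 0.428 J/(g·K)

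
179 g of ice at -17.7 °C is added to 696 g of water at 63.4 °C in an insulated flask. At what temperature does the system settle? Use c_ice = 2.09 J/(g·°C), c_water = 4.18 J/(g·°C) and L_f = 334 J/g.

T_f ≈ 32.3 °C

Let T be the final temperature. ΣQ_i = 0:
ice -17.7→0 °C: 179×2.09×17.7 = 6621.7
  melt ice: 179×334 = 59786
  warm the meltwater: 748.22 T
  water cools: 696×4.18×(T − 63.4) = 2909.3(T − 63.4)
3657.5 T = 184448 − 66408 = 118041
T ≈ 32.27 °C. Since T > 0 °C, the all-ice-melts assumption holds.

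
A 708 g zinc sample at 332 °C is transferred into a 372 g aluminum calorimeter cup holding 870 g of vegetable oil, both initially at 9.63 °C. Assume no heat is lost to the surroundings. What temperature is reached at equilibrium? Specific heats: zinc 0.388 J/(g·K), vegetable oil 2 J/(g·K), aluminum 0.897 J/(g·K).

Taking heat into each body as positive, Σ m c ΔT = 0:
708*0.388*(T − 332) + 870*2*(T − 9.63) + 372*0.897*(T − 9.63) = 0
(274.7 + 1740 + 333.68) T = 274.7*332 + 1740*9.63 + 333.68*9.63
T ≈ 47.34 °C

T_f ≈ 47.3 °C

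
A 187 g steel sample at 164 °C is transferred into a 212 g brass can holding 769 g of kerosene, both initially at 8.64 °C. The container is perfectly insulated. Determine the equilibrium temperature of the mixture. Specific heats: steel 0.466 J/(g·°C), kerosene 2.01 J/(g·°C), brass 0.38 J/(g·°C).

Net heat exchanged in the isolated system is zero:
187·0.466·(T − 164) + 769·2.01·(T − 8.64) + 212·0.38·(T − 8.64) = 0
87.14(T − 164) + 1545.7(T − 8.64) + 80.56(T − 8.64) = 0
(87.14 + 1545.7 + 80.56) T = 87.14·164 + 1545.7·8.64 + 80.56·8.64
T = 28342 / 1713.4 = 16.5 °C

T_f ≈ 16.5 °C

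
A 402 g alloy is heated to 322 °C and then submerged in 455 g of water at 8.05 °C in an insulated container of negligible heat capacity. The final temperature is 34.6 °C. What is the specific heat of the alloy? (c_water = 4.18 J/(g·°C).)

c ≈ 0.437 J/(g·°C)

Heat lost by the alloy = heat gained by the water:
402·c·(322 − 34.6) = 455·4.18·(34.6 − 8.05)
115535 c = 50495  ⇒  c ≈ 0.4371 J/(g·°C)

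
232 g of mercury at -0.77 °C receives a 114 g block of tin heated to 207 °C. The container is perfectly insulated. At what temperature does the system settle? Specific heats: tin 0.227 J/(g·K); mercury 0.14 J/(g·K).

Energy conservation, ΣQ = 0:
114*0.227*(T − 207) + 232*0.14*(T − (-0.77)) = 0
(25.88 + 32.48) T = 25.88*207 + 32.48*(-0.77)
T = 5331.7 / 58.36 = 91.4 °C

T_f ≈ 91.4 °C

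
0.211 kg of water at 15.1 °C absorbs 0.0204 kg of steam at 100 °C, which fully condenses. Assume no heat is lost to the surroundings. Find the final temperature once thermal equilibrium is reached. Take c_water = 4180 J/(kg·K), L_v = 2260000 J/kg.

Conservation of energy gives ΣQ = 0:
latent heat released on condensation: 0.0204·2260000 = 46104; condensed water 100 °C→T: 85.27(T − 100); water warms: 0.211·4180·(T − 15.1) = 881.98(T − 15.1)
967.25 T = 46104 + 8527.2 + 13318 = 67949
T ≈ 70.25 °C, under the boiling point, so the assumption holds.

T_f ≈ 70.2 °C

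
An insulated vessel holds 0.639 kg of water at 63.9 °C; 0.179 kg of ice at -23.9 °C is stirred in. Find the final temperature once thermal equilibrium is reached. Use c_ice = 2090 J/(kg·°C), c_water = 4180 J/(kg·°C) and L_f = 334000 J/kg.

T_f ≈ 29.8 °C

Conservation of energy gives ΣQ = 0:
ice -23.9→0 °C: 0.179·2090·23.9 = 8941.2
  melt ice: 0.179·334000 = 59786
  warm the meltwater: 748.22 T
  water: 2671(T − 63.9)
3419.2 T = 170678 − 68727 = 101951
T ≈ 29.82 °C — above 0 °C, consistent with complete melting.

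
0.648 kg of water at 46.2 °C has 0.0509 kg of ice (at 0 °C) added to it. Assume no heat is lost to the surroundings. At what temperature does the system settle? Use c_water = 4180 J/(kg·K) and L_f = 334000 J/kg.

Energy conservation, ΣQ = 0:
melt ice: 0.0509·334000 = 17001; warm the meltwater: 212.76 T; water: 2708.6(T − 46.2)
2921.4 T = 125139 − 17001 = 108139
T ≈ 37.02 °C. Since T > 0 °C, the all-ice-melts assumption holds.

T_f ≈ 37.0 °C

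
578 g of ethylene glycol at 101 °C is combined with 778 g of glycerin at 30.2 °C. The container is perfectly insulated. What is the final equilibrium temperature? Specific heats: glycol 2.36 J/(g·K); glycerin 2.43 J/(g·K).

T_f ≈ 59.9 °C

Setting the total heat transfer to zero:
578·2.36·(T − 101) + 778·2.43·(T − 30.2) = 0
1364.1(T − 101) + 1890.5(T − 30.2) = 0
3254.6 T = 194866
T ≈ 59.87 °C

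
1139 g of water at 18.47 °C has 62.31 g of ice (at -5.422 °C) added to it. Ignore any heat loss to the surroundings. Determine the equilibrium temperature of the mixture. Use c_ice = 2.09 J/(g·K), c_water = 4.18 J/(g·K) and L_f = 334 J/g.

T_f ≈ 13.2 °C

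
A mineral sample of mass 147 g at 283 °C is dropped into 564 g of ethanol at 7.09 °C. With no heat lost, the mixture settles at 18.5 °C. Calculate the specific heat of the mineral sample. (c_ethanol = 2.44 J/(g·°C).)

c ≈ 0.404 J/(g·°C)

Energy conservation, ΣQ = 0:
147·c·(18.5 − 283) + 564·2.44·(18.5 − 7.09) = 0
-38882 c = -15702
c = -15702/-38882 ≈ 0.4038 J/(g·°C)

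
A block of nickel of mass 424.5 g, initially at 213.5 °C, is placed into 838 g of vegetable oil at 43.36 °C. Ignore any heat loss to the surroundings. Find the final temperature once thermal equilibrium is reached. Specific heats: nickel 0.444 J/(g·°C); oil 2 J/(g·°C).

T_f ≈ 60.6 °C

Taking heat into each body as positive, Σ m c ΔT = 0:
424.5*0.444*(T − 213.5) + 838*2*(T − 43.36) = 0
188.48(T − 213.5) + 1676(T − 43.36) = 0
(188.48 + 1676) T = 188.48*213.5 + 1676*43.36
T = 112911 / 1864.5 = 60.6 °C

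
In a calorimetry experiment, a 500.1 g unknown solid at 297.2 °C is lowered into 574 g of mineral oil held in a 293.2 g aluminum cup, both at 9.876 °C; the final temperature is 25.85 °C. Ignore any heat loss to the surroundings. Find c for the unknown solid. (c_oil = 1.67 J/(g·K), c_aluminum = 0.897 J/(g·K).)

Heat gained plus heat lost sum to zero:
500.1·c·(25.85 − 297.2) + 574·1.67·(25.85 − 9.876) + 293.2·0.897·(25.85 − 9.876) = 0
-135702 c = -19514
c = -19514/-135702 ≈ 0.1438 J/(g·K)

c ≈ 0.144 J/(g·K)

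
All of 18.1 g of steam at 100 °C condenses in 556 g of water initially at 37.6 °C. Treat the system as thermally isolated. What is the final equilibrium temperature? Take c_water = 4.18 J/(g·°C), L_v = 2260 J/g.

Heat gained plus heat lost sum to zero:
condense steam: −18.1×2260 = −40906; condensate cools 100→T: 18.1×4.18×(T − 100) = 75.66(T − 100); water warms: 556×4.18×(T − 37.6) = 2324.1(T − 37.6)
2399.7 T = 40906 + 7565.8 + 87385 = 135857
T ≈ 56.61 °C (< 100 °C, so full condensation is consistent).

T_f ≈ 56.6 °C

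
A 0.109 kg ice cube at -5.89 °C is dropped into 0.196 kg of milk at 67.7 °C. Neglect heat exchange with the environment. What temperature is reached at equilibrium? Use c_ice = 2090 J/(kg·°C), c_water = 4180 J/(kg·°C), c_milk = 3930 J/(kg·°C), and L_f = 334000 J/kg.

Conservation of energy gives ΣQ = 0:
ice -5.89→0 °C: 0.109×2090×5.89 = 1341.8; latent heat to melt: 0.109×334000 = 36406; warm the meltwater: 455.62 T; milk cools: 0.196×3930×(T − 67.7) = 770.28(T − 67.7)
1225.9 T = 52148 − 37748 = 14400
T ≈ 11.75 °C (positive, so assuming full melt was valid).

T_f ≈ 11.7 °C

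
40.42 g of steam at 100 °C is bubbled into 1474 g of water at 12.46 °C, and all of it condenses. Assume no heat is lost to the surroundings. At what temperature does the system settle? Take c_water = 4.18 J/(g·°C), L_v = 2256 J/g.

Sum of m c ΔT and latent-heat terms is zero:
condense steam: −40.42·2256 = −91188; condensed water 100 °C→T: 168.96(T − 100); water warms: 1474·4.18·(T − 12.46) = 6161.3(T − 12.46)
6330.3 T = 91188 + 16896 + 76770 = 184853
T ≈ 29.20 °C (< 100 °C, so full condensation is consistent).

T_f ≈ 29.2 °C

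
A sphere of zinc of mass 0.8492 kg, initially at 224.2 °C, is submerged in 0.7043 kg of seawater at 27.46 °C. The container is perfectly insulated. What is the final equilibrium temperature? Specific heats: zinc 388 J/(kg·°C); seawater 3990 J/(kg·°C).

T_f is the heat-capacity-weighted average of the initial temperatures:
T_f = (329.49*224.2 + 2810.2*27.46) / (329.49 + 2810.2)
    = 151038 / 3139.6 ≈ 48.11 °C

T_f ≈ 48.1 °C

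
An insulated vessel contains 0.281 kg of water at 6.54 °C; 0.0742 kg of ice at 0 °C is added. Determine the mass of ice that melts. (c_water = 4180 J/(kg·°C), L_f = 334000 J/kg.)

m_melted ≈ 0.023 kg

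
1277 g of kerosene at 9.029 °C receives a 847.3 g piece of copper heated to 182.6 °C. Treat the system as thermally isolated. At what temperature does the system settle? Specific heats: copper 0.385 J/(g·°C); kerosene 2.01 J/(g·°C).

Let T be the final temperature. ΣQ_i = 0:
847.3*0.385*(T − 182.6) + 1277*2.01*(T − 9.029) = 0
(326.21 + 2566.8) T = 326.21*182.6 + 2566.8*9.029
T = 82741 / 2893 = 28.6 °C

T_f ≈ 28.6 °C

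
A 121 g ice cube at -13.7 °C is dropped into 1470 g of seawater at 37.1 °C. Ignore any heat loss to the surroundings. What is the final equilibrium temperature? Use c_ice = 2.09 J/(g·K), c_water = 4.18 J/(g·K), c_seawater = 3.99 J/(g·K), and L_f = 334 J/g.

T_f ≈ 27.3 °C

Let T be the final temperature. ΣQ_i = 0:
ice -13.7→0 °C: 121×2.09×13.7 = 3464.6
  melt ice: 121×334 = 40414
  meltwater 0→T: 121×4.18×T = 505.78 T
  seawater cools: 1470×3.99×(T − 37.1) = 5865.3(T − 37.1)
6371.1 T = 217603 − 43879 = 173724
T ≈ 27.27 °C. Since T > 0 °C, the all-ice-melts assumption holds.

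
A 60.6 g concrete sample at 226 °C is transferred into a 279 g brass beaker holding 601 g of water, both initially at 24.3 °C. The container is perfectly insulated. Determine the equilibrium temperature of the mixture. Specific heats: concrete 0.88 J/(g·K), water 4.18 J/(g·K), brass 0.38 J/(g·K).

T_f ≈ 28.3 °C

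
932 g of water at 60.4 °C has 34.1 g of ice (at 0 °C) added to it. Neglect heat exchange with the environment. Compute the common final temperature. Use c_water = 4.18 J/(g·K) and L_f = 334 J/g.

Net heat exchanged in the isolated system is zero:
melt ice: 34.1×334 = 11389
  meltwater 0→T: 34.1×4.18×T = 142.54 T
  water: 3895.8(T − 60.4)
4038.3 T = 235304 − 11389 = 223915
T ≈ 55.45 °C — above 0 °C, consistent with complete melting.

T_f ≈ 55.4 °C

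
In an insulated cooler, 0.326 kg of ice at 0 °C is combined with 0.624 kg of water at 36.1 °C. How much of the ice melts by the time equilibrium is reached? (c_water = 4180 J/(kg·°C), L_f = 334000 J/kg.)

Water can give up m c ΔT = 0.624·4180·36.1 = 94160 J before reaching 0 °C.
To melt every bit of ice: 0.326·334000 = 108884 J.
Since 94160 < 108884 J, not all the ice melts; equilibrium is at 0 °C.
m_melted·334000 = 94160  ⇒  m_melted ≈ 0.2819 kg.

m_melted ≈ 0.282 kg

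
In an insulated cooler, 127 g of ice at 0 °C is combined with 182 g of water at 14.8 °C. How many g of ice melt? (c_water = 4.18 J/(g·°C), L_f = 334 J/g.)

m_melted ≈ 33.7 g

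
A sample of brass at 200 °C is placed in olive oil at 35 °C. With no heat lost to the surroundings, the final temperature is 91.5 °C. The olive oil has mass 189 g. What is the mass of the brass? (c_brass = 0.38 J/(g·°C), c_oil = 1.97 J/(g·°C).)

Taking heat into each body as positive, Σ m c ΔT = 0:
m·0.38·(91.5 − 200) + 189·1.97·(91.5 − 35) = 0
-41.23 m = -21037
m = -21037/-41.23 ≈ 510.2 g

m ≈ 510 g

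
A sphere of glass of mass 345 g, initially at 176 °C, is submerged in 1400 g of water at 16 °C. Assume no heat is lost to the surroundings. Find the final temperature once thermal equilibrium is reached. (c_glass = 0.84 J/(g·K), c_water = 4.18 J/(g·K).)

Let T be the final temperature. ΣQ_i = 0:
345*0.84*(T − 176) + 1400*4.18*(T − 16) = 0
289.8(T − 176) + 5852(T − 16) = 0
6141.8 T = 144637
T ≈ 23.55 °C

T_f ≈ 23.5 °C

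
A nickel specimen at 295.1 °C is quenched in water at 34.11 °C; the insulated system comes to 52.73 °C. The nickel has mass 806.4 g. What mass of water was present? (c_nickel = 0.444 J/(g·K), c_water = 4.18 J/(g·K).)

Taking heat into each body as positive, Σ m c ΔT = 0:
806.4·0.444·(52.73 − 295.1) + m·4.18·(52.73 − 34.11) = 0
77.83 m = 86779
m = 86779/77.83 ≈ 1115 g

m ≈ 1110 g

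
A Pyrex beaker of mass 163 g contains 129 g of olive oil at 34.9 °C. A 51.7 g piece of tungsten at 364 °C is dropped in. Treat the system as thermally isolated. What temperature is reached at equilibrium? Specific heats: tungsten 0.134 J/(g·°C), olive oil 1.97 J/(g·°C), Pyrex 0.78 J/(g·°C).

T_f ≈ 40.8 °C

T_f is the heat-capacity-weighted average of the initial temperatures:
T_f = (6.928×364 + 254.13×34.9 + 127.14×34.9) / (6.928 + 254.13 + 127.14)
    = 15828 / 388.2 ≈ 40.77 °C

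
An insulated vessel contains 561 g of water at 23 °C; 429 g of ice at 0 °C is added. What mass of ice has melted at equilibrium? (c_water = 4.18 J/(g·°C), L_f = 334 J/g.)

Cooling the water to 0 °C releases 561×4.18×23 = 53935 J.
To melt every bit of ice: 429×334 = 143286 J.
That's not enough to melt it all — equilibrium is at 0 °C with ice remaining.
Mass melted = 53935/334 ≈ 161.5 g.

m_melted ≈ 161 g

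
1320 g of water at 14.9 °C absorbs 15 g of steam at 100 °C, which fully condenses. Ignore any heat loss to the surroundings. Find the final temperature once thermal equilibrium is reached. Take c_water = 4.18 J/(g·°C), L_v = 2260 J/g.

Sum of m c ΔT and latent-heat terms is zero:
latent heat released on condensation: 15·2260 = 33900
  condensed water 100 °C→T: 62.7(T − 100)
  original water: 5517.6(T − 14.9)
5580.3 T = 33900 + 6270 + 82212 = 122382
T ≈ 21.93 °C, under the boiling point, so the assumption holds.

T_f ≈ 21.9 °C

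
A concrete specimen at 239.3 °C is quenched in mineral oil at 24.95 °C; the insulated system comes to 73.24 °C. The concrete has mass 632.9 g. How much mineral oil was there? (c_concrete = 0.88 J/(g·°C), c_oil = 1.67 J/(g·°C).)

Heat lost by the concrete = heat gained by the oil:
632.9×0.88×(239.3 − 73.24) = m×1.67×(73.24 − 24.95)
80.64 m = 92487  ⇒  m ≈ 1147 g

m ≈ 1150 g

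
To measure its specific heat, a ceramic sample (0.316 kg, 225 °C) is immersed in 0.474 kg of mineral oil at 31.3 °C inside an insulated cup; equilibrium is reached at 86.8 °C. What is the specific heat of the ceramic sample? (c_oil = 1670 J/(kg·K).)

c ≈ 1010 J/(kg·K)

m_s c (T_s − T_f) = m_oil c_oil (T_f − T_0):
0.316·c·(225 − 86.8) = 0.474·1670·(86.8 − 31.3)
43.67 c = 43933  ⇒  c ≈ 1006 J/(kg·K)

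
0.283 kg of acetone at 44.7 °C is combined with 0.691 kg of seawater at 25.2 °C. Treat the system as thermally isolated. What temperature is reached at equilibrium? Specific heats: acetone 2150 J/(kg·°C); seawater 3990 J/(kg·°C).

T_f ≈ 28.7 °C

Heat gained plus heat lost sum to zero:
0.283×2150×(T − 44.7) + 0.691×3990×(T − 25.2) = 0
3365.5 T = 96676
T = 96676 / 3365.5 = 28.7 °C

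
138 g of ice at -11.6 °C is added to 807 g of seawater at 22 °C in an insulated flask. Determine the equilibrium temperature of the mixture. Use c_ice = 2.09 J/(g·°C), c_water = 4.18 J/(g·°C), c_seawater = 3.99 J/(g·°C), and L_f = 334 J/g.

T_f ≈ 5.6 °C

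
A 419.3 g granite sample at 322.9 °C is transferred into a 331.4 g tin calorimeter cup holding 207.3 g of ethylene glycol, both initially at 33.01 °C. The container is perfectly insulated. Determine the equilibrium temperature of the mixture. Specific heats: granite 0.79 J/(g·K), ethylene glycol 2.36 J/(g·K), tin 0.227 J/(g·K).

T_f ≈ 140.2 °C

Taking heat into each body as positive, Σ m c ΔT = 0:
419.3*0.79*(T − 322.9) + 207.3*2.36*(T − 33.01) + 331.4*0.227*(T − 33.01) = 0
895.7 T = 125592
T = 125592 / 895.7 = 140 °C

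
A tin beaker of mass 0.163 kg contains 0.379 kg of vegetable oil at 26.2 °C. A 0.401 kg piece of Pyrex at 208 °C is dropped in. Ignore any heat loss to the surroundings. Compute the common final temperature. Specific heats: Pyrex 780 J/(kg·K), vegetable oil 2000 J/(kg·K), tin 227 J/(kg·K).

T_f ≈ 77.5 °C

T_f = Σ m_i c_i T_i / Σ m_i c_i:
T_f = (312.78·208 + 758·26.2 + 37·26.2) / (312.78 + 758 + 37)
    = 85887 / 1107.8 ≈ 77.53 °C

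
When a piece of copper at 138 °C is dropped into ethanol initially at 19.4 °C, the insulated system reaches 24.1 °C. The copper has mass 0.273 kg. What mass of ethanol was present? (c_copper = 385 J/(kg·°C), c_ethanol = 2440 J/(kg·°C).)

m ≈ 1.04 kg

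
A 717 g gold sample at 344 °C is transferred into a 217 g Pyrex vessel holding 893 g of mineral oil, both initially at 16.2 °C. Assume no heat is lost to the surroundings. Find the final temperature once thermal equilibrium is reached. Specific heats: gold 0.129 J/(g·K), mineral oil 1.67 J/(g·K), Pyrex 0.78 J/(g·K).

T_f ≈ 33.5 °C

Heat gained plus heat lost sum to zero:
717*0.129*(T − 344) + 893*1.67*(T − 16.2) + 217*0.78*(T − 16.2) = 0
92.49(T − 344) + 1491.3(T − 16.2) + 169.26(T − 16.2) = 0
1753.1 T = 58719
T = 58719 / 1753.1 = 33.5 °C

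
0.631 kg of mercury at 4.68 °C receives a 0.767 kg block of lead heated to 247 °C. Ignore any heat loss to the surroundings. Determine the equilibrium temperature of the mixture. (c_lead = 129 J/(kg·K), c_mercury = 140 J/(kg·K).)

T_f ≈ 132.7 °C

Heat lost by the lead equals heat gained by the mercury:
0.767·129·(247 − T) = 0.631·140·(T − 4.68)
98.94(247 − T) = 88.34(T − 4.68)
187.28 T = 24852  ⇒  T ≈ 132.70 °C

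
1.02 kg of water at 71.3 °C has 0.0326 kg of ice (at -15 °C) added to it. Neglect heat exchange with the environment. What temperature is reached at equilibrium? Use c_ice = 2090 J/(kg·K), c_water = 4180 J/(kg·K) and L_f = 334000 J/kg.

T_f ≈ 66.4 °C

Conservation of energy gives ΣQ = 0:
warm ice to 0 °C: 0.0326·2090·(0 − (-15)) = 1022
  latent heat to melt: 0.0326·334000 = 10888
  warm the meltwater: 136.27 T
  water: 4263.6(T − 71.3)
4399.9 T = 303995 − 11910 = 292084
T ≈ 66.38 °C. Since T > 0 °C, the all-ice-melts assumption holds.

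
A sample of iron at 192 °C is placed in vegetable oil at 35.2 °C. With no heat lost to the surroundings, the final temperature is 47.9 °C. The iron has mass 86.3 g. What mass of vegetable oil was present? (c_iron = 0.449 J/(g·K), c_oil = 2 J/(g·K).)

m ≈ 220 g

|Q_iron| = |Q_oil|:
86.3·0.449·(192 − 47.9) = m·2·(47.9 − 35.2)
25.4 m = 5583.7  ⇒  m ≈ 219.8 g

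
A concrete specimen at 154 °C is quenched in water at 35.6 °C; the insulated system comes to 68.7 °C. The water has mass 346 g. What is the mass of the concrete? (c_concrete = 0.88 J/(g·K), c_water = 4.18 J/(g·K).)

m ≈ 638 g

|Q_concrete| = |Q_water|:
m·0.88·(154 − 68.7) = 346·4.18·(68.7 − 35.6)
75.06 m = 47872  ⇒  m ≈ 637.7 g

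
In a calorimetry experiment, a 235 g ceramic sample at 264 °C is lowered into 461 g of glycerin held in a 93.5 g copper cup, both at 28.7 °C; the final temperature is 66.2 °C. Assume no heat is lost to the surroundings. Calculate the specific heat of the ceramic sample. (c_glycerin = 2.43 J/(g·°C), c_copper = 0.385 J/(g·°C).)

Let T be the final temperature. ΣQ_i = 0:
235×c×(66.2 − 264) + 461×2.43×(66.2 − 28.7) + 93.5×0.385×(66.2 − 28.7) = 0
-46483 c = -43359
c = -43359/-46483 ≈ 0.9328 J/(g·°C)

c ≈ 0.933 J/(g·°C)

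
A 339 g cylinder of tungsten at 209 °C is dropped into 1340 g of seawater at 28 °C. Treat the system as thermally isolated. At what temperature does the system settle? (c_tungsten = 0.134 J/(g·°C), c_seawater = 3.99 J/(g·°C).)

T_f ≈ 29.5 °C

|Q_tungsten| = |Q_seawater|:
339·0.134·(209 − T) = 1340·3.99·(T − 28)
45.43(209 − T) = 5346.6(T − 28)
5392 T = 159199  ⇒  T ≈ 29.52 °C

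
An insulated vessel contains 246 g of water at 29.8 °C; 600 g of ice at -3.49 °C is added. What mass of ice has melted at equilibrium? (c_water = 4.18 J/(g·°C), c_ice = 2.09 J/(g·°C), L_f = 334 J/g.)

m_melted ≈ 78.6 g

Heat available from the water dropping to 0 °C: 246×4.18×29.8 = 30643 J.
Of that, 600×2.09×3.49 = 4376.5 J goes to bring the ice to 0 °C, leaving 26266 J.
To melt every bit of ice: 600×334 = 200400 J.
That's not enough to melt it all — equilibrium is at 0 °C with ice remaining.
m_melted×334 = 26266  ⇒  m_melted ≈ 78.64 g.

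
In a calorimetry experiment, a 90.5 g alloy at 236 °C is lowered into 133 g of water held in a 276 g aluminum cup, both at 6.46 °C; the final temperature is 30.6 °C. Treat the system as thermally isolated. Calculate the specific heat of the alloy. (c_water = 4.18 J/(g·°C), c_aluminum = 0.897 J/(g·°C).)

c ≈ 1.04 J/(g·°C)

Net heat exchanged in the isolated system is zero:
90.5×c×(30.6 − 236) + 133×4.18×(30.6 − 6.46) + 276×0.897×(30.6 − 6.46) = 0
-18589 c = -19397
c = -19397/-18589 ≈ 1.043 J/(g·°C)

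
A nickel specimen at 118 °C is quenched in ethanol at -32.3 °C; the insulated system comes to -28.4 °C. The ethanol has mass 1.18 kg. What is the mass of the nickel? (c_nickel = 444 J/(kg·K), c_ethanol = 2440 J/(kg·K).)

m ≈ 0.173 kg

Heat lost by the nickel = heat gained by the ethanol:
m·444·(118 − -28.4) = 1.18·2440·(-28.4 − (-32.3))
65002 m = 11229  ⇒  m ≈ 0.1727 kg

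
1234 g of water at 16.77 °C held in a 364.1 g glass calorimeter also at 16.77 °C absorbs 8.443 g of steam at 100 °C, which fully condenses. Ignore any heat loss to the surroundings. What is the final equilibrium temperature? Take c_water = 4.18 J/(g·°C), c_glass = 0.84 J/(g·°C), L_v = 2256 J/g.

Conservation of energy gives ΣQ = 0:
condense steam: −8.443×2256 = −19047; condensate cools 100→T: 8.443×4.18×(T − 100) = 35.29(T − 100); original water: 5158.1(T − 16.77); glass cup: 364.1×0.84×(T − 16.77) = 305.84(T − 16.77)
5499.3 T = 19047 + 3529.2 + 91631 = 114207
T ≈ 20.77 °C (< 100 °C, so full condensation is consistent).

T_f ≈ 20.8 °C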